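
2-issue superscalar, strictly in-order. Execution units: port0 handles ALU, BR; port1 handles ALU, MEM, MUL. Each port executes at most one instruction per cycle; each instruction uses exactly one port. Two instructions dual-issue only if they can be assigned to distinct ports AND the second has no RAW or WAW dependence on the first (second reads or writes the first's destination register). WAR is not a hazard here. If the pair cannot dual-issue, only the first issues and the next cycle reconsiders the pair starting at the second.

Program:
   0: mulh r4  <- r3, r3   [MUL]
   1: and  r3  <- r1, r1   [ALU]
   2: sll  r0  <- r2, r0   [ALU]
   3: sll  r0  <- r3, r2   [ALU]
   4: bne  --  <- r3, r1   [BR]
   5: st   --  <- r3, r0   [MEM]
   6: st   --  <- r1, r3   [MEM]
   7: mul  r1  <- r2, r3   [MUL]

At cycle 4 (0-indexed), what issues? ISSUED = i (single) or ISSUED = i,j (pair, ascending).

ISSUED = 6

0. mulh.MUL+and.ALU @i0+i1  | pair
1. sll.ALU @i2  | WAW r0
2. sll.ALU+bne.BR @i3+i4  | pair
3. st.MEM @i5  | no-port MEM/MEM
4. st.MEM @i6  | no-port MEM/MUL
5. mul.MUL @i7  | tail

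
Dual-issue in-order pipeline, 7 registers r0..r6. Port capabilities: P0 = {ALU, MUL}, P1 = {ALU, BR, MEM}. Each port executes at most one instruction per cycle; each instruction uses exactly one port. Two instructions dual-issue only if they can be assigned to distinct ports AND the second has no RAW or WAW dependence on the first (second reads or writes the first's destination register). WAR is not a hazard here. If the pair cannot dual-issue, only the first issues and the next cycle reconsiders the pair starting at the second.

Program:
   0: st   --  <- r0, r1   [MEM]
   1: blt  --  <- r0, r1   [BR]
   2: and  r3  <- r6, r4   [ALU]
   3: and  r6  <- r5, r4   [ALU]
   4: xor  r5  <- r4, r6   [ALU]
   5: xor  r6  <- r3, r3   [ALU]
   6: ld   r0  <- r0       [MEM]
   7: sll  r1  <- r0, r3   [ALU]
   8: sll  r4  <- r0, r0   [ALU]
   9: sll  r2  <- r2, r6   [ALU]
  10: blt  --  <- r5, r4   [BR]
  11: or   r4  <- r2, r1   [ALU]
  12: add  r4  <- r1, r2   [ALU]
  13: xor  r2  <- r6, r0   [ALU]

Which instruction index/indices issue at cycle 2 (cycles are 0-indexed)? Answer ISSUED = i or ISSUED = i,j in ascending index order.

c0: i0 st.MEM  no-port MEM/BR
c1: i1&i2 blt.BR+and.ALU  pair
c2: i3 and.ALU  RAW r6
c3: i4&i5 xor.ALU+xor.ALU  pair
c4: i6 ld.MEM  RAW r0
c5: i7&i8 sll.ALU+sll.ALU  pair
c6: i9&i10 sll.ALU+blt.BR  pair
c7: i11 or.ALU  WAW r4
c8: i12&i13 add.ALU+xor.ALU  pair

ISSUED = 3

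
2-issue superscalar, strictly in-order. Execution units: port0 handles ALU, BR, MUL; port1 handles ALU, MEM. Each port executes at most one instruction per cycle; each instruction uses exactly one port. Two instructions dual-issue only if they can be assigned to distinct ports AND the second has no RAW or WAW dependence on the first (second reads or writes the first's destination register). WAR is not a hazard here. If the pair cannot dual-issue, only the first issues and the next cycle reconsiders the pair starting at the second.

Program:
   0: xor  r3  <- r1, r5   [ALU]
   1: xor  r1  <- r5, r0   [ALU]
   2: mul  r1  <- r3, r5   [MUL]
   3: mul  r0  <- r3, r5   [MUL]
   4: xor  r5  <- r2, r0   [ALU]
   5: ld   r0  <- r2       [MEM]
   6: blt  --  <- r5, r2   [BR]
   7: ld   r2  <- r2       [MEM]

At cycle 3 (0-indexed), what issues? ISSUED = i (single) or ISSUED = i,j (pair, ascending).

t=0 i0&i1:xor xor ; dual
t=1 i2:mul ; no-port MUL/MUL
t=2 i3:mul ; RAW r0
t=3 i4&i5:xor ld ; dual
t=4 i6&i7:blt ld ; dual

ISSUED = 4,5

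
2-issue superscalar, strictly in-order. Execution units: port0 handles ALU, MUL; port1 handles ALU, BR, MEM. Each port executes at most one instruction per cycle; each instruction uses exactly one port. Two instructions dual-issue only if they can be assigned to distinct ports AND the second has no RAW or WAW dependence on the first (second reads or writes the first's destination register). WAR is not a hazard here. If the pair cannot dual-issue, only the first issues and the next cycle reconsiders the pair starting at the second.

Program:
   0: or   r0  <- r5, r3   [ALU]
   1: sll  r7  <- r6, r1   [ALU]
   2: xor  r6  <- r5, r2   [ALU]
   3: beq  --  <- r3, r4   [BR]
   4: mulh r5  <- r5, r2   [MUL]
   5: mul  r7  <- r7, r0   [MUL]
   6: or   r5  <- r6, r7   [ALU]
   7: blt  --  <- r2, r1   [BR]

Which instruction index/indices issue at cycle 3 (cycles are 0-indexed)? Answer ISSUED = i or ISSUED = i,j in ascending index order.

#0 head=0: or.ALU+sll.ALU i0&i1 2-wide
#1 head=2: xor.ALU+beq.BR i2&i3 2-wide
#2 head=4: mulh.MUL i4 no-port MUL/MUL
#3 head=5: mul.MUL i5 RAW r7
#4 head=6: or.ALU+blt.BR i6&i7 2-wide

ISSUED = 5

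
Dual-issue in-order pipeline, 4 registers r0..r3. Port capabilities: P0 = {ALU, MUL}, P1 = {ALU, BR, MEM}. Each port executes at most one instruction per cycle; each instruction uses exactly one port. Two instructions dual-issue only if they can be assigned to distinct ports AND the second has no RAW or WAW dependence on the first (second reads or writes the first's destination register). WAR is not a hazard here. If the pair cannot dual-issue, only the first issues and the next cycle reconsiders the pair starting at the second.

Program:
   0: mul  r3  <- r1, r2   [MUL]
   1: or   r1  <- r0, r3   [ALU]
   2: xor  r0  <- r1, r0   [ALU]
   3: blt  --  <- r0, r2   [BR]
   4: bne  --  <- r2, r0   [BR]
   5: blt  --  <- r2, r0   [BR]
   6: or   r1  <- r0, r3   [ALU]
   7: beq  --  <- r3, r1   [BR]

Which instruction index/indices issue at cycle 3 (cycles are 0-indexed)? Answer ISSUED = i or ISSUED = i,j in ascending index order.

#0 head=0: mul i0 RAW r3
#1 head=1: or i1 RAW r1
#2 head=2: xor i2 RAW r0
#3 head=3: blt i3 no-port BR/BR
#4 head=4: bne i4 no-port BR/BR
#5 head=5: blt or i5/i6 pair
#6 head=7: beq i7 tail

ISSUED = 3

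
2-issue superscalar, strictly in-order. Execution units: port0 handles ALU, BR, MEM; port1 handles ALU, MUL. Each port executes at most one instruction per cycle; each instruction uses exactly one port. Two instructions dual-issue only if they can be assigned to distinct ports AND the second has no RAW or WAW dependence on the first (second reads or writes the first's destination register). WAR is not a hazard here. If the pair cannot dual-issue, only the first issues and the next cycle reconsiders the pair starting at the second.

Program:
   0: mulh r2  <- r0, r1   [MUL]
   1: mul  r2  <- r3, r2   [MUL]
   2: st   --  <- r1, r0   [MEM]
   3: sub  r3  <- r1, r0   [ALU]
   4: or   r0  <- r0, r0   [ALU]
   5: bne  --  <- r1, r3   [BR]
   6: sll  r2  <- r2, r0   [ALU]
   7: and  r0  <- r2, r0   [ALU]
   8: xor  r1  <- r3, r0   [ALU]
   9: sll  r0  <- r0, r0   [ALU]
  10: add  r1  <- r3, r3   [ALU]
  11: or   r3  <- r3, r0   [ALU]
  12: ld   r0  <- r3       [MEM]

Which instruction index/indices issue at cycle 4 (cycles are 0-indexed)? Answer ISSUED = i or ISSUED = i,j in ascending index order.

[0] i0  mulh  -- no-port MUL/MUL
[1] i1/i2  mul+st  -- dual
[2] i3/i4  sub+or  -- dual
[3] i5/i6  bne+sll  -- dual
[4] i7  and  -- RAW r0
[5] i8/i9  xor+sll  -- dual
[6] i10/i11  add+or  -- dual
[7] i12  ld  -- tail

ISSUED = 7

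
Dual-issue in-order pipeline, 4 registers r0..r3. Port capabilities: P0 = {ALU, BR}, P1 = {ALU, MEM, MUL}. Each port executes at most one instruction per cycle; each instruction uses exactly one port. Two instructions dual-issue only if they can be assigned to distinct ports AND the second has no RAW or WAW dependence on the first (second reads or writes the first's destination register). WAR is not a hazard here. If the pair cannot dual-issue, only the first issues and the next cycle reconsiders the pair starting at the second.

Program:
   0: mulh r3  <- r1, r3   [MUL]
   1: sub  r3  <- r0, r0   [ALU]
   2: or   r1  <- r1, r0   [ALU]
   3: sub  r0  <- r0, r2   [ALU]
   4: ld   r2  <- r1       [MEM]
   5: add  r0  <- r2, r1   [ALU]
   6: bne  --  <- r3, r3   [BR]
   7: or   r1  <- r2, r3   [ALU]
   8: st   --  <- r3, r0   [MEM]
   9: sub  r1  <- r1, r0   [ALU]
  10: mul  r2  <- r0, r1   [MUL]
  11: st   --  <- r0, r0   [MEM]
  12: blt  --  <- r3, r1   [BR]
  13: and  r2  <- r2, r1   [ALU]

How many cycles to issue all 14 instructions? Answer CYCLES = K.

#0 head=0: mulh i0 WAW r3
#1 head=1: sub+or i1&i2 2-wide
#2 head=3: sub+ld i3&i4 2-wide
#3 head=5: add+bne i5&i6 2-wide
#4 head=7: or+st i7&i8 2-wide
#5 head=9: sub i9 RAW r1
#6 head=10: mul i10 no-port MUL/MEM
#7 head=11: st+blt i11&i12 2-wide
#8 head=13: and i13 tail

CYCLES = 9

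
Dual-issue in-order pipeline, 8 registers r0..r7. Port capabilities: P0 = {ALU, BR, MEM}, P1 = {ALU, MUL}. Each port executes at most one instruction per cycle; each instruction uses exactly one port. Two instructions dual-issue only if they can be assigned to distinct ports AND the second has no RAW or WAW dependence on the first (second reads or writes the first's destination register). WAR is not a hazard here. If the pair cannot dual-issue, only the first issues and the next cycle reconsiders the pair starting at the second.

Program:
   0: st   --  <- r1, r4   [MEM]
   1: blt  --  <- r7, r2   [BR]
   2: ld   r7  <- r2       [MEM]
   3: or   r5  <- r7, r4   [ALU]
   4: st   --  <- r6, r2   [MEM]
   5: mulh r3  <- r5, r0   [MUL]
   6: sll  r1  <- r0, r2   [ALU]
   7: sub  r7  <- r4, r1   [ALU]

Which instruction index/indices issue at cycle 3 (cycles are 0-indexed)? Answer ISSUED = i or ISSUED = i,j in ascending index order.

t=0 i0:st ; no-port MEM/BR
t=1 i1:blt ; no-port BR/MEM
t=2 i2:ld ; RAW r7
t=3 i3,i4:or/st ; dual
t=4 i5,i6:mulh/sll ; dual
t=5 i7:sub ; tail

ISSUED = 3,4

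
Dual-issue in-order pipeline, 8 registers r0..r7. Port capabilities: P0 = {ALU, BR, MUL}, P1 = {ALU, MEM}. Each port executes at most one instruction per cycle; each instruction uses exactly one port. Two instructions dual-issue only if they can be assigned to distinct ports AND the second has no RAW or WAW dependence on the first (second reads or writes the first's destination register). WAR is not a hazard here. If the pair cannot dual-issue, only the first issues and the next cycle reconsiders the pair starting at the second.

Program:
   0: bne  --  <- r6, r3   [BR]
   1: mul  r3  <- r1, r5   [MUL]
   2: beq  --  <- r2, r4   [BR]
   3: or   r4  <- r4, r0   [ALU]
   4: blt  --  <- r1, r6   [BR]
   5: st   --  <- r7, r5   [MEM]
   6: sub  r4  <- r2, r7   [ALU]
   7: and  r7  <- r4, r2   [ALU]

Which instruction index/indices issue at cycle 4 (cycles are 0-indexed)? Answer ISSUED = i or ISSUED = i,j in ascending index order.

0. bne.BR @i0  | no-port BR/MUL
1. mul.MUL @i1  | no-port MUL/BR
2. beq.BR+or.ALU @i2&i3  | pair
3. blt.BR+st.MEM @i4&i5  | pair
4. sub.ALU @i6  | RAW r4
5. and.ALU @i7  | tail

ISSUED = 6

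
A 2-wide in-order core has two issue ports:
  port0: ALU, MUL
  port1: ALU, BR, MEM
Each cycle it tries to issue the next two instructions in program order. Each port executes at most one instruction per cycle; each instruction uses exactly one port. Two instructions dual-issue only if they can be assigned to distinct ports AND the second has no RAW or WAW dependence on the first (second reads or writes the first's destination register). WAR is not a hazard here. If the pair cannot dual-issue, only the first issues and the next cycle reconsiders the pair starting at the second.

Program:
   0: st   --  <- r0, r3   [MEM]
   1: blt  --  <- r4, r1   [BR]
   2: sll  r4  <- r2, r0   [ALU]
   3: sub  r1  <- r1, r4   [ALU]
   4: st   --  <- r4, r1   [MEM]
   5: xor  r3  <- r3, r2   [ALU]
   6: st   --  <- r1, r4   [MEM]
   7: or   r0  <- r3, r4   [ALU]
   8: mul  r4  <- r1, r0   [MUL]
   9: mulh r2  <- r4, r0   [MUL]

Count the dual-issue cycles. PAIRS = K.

PAIRS = 3

[0] i0  st.MEM  -- no-port MEM/BR
[1] i1&i2  blt.BR;sll.ALU  -- pair
[2] i3  sub.ALU  -- RAW r1
[3] i4&i5  st.MEM;xor.ALU  -- pair
[4] i6&i7  st.MEM;or.ALU  -- pair
[5] i8  mul.MUL  -- no-port MUL/MUL
[6] i9  mulh.MUL  -- tail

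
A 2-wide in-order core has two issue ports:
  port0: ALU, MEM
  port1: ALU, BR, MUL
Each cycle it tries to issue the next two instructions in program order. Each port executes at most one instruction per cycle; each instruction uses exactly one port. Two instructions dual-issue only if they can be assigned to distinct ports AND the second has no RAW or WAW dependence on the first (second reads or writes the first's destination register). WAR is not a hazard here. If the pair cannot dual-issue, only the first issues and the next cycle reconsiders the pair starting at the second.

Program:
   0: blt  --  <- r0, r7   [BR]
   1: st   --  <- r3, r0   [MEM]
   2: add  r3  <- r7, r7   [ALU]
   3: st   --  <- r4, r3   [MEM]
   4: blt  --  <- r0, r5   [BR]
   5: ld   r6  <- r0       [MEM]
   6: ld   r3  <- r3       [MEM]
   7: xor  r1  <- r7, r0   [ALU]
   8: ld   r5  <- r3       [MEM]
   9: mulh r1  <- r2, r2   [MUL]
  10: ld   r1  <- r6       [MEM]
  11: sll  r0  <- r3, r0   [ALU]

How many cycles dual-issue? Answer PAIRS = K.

c0: i0,i1 blt.BR st.MEM  2-wide
c1: i2 add.ALU  RAW r3
c2: i3,i4 st.MEM blt.BR  2-wide
c3: i5 ld.MEM  no-port MEM/MEM
c4: i6,i7 ld.MEM xor.ALU  2-wide
c5: i8,i9 ld.MEM mulh.MUL  2-wide
c6: i10,i11 ld.MEM sll.ALU  2-wide

PAIRS = 5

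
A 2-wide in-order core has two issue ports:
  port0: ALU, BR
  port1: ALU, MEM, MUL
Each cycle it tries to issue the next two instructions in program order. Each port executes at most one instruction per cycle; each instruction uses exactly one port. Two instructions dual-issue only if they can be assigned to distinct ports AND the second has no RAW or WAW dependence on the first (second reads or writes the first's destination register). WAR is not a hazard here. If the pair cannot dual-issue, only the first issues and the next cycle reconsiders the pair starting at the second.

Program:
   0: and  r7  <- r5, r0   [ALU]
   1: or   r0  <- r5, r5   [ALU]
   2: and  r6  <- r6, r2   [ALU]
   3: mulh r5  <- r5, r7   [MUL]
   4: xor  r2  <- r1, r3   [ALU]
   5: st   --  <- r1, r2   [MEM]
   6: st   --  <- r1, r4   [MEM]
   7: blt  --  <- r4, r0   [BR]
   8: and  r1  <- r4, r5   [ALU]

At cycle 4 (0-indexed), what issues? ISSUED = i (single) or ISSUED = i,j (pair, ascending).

[0] i0&i1  and.ALU+or.ALU  -- pair
[1] i2&i3  and.ALU+mulh.MUL  -- pair
[2] i4  xor.ALU  -- RAW r2
[3] i5  st.MEM  -- no-port MEM/MEM
[4] i6&i7  st.MEM+blt.BR  -- pair
[5] i8  and.ALU  -- tail

ISSUED = 6,7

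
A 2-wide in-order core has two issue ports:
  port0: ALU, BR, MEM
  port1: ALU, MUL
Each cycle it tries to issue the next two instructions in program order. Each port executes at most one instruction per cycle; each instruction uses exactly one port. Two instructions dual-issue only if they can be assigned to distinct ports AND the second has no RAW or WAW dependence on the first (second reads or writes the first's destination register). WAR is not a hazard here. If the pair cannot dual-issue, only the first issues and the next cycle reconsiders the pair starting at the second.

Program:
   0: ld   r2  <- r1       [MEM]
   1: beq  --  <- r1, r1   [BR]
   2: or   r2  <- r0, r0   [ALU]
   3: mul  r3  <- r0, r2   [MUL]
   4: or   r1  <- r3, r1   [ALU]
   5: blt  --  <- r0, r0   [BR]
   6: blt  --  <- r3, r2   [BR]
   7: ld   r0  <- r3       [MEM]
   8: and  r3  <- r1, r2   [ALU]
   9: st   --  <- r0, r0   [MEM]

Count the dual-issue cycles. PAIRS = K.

#0 head=0: ld i0 no-port MEM/BR
#1 head=1: beq+or i1&i2 2-wide
#2 head=3: mul i3 RAW r3
#3 head=4: or+blt i4&i5 2-wide
#4 head=6: blt i6 no-port BR/MEM
#5 head=7: ld+and i7&i8 2-wide
#6 head=9: st i9 tail

PAIRS = 3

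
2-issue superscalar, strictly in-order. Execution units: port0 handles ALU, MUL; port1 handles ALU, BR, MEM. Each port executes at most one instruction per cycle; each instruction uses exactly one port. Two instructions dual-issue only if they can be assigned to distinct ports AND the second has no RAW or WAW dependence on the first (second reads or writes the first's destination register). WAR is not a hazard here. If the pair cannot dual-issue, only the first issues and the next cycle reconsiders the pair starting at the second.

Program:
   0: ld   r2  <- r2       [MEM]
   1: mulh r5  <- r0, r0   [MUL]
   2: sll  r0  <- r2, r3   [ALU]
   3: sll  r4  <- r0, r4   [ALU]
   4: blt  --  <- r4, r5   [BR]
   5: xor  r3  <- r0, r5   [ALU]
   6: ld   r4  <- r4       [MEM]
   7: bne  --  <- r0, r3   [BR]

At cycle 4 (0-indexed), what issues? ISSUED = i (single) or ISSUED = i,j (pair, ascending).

ISSUED = 6

#0 head=0: ld;mulh i0+i1 2-wide
#1 head=2: sll i2 RAW r0
#2 head=3: sll i3 RAW r4
#3 head=4: blt;xor i4+i5 2-wide
#4 head=6: ld i6 no-port MEM/BR
#5 head=7: bne i7 tail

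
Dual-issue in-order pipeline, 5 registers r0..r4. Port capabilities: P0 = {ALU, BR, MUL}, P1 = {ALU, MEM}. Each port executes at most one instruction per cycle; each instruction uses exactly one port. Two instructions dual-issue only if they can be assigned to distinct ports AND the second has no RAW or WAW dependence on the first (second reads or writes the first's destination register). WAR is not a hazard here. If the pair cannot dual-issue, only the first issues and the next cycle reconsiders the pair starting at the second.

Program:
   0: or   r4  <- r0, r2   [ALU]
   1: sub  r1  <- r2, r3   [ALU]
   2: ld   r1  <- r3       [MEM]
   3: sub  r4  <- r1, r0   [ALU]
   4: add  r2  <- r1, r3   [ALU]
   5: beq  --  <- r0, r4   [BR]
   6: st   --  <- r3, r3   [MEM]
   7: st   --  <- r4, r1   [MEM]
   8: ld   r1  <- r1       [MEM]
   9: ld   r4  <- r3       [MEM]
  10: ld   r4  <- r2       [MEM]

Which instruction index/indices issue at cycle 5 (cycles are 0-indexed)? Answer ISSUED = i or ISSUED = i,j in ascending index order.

ISSUED = 8

[0] i0+i1  or+sub  -- pair
[1] i2  ld  -- RAW r1
[2] i3+i4  sub+add  -- pair
[3] i5+i6  beq+st  -- pair
[4] i7  st  -- no-port MEM/MEM
[5] i8  ld  -- no-port MEM/MEM
[6] i9  ld  -- no-port MEM/MEM
[7] i10  ld  -- tail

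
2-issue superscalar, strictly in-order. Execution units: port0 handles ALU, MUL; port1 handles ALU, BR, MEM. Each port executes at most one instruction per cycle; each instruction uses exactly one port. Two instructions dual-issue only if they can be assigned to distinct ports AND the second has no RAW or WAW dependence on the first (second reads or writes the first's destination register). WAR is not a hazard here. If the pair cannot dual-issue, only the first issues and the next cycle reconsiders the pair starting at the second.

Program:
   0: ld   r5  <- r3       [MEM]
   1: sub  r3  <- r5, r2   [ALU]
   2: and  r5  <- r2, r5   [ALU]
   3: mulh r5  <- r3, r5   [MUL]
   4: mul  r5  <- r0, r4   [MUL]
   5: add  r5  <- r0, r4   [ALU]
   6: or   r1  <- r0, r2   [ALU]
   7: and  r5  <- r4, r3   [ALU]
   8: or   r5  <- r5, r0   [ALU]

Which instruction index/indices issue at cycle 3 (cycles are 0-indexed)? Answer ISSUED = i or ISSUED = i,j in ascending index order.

ISSUED = 4

0. ld @i0  | RAW r5
1. sub and @i1/i2  | 2-wide
2. mulh @i3  | no-port MUL/MUL
3. mul @i4  | WAW r5
4. add or @i5/i6  | 2-wide
5. and @i7  | RAW+WAW r5
6. or @i8  | tail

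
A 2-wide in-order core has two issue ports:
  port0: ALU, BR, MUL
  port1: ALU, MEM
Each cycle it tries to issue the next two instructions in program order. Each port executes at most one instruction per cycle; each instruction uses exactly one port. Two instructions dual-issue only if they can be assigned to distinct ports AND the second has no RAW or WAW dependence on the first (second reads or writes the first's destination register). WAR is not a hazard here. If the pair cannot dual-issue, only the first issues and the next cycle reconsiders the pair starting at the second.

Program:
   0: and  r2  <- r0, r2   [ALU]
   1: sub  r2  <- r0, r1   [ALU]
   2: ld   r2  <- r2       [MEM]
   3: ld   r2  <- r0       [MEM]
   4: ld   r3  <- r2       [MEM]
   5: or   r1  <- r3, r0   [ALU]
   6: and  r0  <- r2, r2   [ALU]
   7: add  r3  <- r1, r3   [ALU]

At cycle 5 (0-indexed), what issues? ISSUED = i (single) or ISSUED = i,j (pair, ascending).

#0 head=0: and.ALU i0 WAW r2
#1 head=1: sub.ALU i1 RAW+WAW r2
#2 head=2: ld.MEM i2 no-port MEM/MEM
#3 head=3: ld.MEM i3 no-port MEM/MEM
#4 head=4: ld.MEM i4 RAW r3
#5 head=5: or.ALU/and.ALU i5/i6 dual
#6 head=7: add.ALU i7 tail

ISSUED = 5,6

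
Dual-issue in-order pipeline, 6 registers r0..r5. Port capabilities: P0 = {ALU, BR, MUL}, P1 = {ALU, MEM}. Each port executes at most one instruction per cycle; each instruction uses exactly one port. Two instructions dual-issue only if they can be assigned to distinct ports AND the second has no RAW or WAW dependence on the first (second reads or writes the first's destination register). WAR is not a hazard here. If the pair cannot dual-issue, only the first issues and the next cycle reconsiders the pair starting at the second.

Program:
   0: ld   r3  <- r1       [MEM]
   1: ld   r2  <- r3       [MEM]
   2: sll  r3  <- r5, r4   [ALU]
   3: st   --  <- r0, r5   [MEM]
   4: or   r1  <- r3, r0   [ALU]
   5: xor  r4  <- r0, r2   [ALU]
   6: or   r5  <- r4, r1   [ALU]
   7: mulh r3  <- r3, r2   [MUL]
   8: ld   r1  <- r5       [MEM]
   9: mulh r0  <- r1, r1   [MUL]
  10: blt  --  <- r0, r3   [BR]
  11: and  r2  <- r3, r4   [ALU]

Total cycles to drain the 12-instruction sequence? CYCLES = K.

CYCLES = 8

#0 head=0: ld i0 no-port MEM/MEM
#1 head=1: ld+sll i1+i2 dual
#2 head=3: st+or i3+i4 dual
#3 head=5: xor i5 RAW r4
#4 head=6: or+mulh i6+i7 dual
#5 head=8: ld i8 RAW r1
#6 head=9: mulh i9 no-port MUL/BR
#7 head=10: blt+and i10+i11 dual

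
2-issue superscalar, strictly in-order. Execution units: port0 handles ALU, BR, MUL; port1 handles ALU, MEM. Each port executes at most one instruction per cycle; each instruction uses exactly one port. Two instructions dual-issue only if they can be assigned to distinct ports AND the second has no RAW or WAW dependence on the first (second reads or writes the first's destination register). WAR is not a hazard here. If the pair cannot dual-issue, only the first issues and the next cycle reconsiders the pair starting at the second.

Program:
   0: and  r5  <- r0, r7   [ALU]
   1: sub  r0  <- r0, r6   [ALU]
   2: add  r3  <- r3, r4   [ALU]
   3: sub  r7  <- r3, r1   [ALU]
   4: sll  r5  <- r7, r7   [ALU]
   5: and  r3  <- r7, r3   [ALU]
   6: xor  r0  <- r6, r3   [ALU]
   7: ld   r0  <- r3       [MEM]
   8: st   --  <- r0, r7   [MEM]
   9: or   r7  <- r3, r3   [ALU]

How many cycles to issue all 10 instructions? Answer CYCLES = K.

t=0 i0&i1:and.ALU+sub.ALU ; 2-wide
t=1 i2:add.ALU ; RAW r3
t=2 i3:sub.ALU ; RAW r7
t=3 i4&i5:sll.ALU+and.ALU ; 2-wide
t=4 i6:xor.ALU ; WAW r0
t=5 i7:ld.MEM ; no-port MEM/MEM
t=6 i8&i9:st.MEM+or.ALU ; 2-wide

CYCLES = 7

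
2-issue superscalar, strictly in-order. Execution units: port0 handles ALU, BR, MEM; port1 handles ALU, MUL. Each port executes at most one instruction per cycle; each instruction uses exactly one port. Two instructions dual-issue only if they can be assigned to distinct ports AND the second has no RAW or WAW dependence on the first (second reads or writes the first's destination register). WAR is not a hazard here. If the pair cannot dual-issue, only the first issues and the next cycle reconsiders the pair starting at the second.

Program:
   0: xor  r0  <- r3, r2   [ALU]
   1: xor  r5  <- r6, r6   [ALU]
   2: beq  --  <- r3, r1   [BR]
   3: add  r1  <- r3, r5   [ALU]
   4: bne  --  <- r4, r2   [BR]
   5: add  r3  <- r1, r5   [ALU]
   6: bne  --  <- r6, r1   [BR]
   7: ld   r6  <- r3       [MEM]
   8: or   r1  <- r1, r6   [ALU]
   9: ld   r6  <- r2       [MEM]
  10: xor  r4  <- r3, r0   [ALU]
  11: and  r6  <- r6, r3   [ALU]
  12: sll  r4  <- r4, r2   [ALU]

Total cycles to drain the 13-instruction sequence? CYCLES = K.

  cy0 -> i0&i1 (xor.ALU;xor.ALU) dual
  cy1 -> i2&i3 (beq.BR;add.ALU) dual
  cy2 -> i4&i5 (bne.BR;add.ALU) dual
  cy3 -> i6 (bne.BR) no-port BR/MEM
  cy4 -> i7 (ld.MEM) RAW r6
  cy5 -> i8&i9 (or.ALU;ld.MEM) dual
  cy6 -> i10&i11 (xor.ALU;and.ALU) dual
  cy7 -> i12 (sll.ALU) tail

CYCLES = 8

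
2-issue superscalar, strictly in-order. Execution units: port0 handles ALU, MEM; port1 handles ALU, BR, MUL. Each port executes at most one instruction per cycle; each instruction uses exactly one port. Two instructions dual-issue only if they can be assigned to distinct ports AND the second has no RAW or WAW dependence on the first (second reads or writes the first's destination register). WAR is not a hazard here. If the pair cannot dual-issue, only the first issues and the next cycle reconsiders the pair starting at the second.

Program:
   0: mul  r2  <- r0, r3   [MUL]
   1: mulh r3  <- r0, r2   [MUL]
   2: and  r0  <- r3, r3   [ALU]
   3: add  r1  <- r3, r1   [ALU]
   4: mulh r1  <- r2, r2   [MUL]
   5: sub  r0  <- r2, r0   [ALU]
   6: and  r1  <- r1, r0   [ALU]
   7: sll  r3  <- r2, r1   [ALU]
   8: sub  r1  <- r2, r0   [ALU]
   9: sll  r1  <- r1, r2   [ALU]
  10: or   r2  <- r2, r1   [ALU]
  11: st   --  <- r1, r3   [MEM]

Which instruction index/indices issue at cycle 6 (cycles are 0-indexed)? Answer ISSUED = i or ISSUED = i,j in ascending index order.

ISSUED = 9

c0: i0 mul  no-port MUL/MUL
c1: i1 mulh  RAW r3
c2: i2/i3 and/add  pair
c3: i4/i5 mulh/sub  pair
c4: i6 and  RAW r1
c5: i7/i8 sll/sub  pair
c6: i9 sll  RAW r1
c7: i10/i11 or/st  pair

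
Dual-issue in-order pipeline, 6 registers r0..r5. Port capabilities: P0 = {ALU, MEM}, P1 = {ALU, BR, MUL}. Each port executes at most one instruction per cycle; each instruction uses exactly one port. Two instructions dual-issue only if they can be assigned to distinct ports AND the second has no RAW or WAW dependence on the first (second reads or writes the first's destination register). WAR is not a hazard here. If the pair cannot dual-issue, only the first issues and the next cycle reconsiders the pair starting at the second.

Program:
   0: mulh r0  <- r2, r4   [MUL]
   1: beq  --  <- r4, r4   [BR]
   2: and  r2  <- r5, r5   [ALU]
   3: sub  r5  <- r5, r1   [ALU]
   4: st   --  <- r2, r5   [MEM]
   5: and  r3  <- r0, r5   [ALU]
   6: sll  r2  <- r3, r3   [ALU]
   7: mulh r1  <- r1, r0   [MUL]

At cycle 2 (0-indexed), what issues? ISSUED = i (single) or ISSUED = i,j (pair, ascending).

ISSUED = 3

t=0 i0:mulh.MUL ; no-port MUL/BR
t=1 i1&i2:beq.BR and.ALU ; dual
t=2 i3:sub.ALU ; RAW r5
t=3 i4&i5:st.MEM and.ALU ; dual
t=4 i6&i7:sll.ALU mulh.MUL ; dual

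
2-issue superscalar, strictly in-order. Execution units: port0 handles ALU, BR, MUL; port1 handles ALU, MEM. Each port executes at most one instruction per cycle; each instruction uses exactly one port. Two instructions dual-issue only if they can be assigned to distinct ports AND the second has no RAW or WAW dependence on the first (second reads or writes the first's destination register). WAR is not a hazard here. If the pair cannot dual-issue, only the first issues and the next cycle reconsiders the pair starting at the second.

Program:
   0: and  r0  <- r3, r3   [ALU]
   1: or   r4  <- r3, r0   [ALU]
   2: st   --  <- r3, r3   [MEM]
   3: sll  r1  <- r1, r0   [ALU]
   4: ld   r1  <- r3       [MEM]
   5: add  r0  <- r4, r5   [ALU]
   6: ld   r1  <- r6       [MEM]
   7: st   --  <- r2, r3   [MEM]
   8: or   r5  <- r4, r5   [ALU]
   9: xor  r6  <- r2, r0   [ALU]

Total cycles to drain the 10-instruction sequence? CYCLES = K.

t=0 i0:and.ALU ; RAW r0
t=1 i1,i2:or.ALU+st.MEM ; 2-wide
t=2 i3:sll.ALU ; WAW r1
t=3 i4,i5:ld.MEM+add.ALU ; 2-wide
t=4 i6:ld.MEM ; no-port MEM/MEM
t=5 i7,i8:st.MEM+or.ALU ; 2-wide
t=6 i9:xor.ALU ; tail

CYCLES = 7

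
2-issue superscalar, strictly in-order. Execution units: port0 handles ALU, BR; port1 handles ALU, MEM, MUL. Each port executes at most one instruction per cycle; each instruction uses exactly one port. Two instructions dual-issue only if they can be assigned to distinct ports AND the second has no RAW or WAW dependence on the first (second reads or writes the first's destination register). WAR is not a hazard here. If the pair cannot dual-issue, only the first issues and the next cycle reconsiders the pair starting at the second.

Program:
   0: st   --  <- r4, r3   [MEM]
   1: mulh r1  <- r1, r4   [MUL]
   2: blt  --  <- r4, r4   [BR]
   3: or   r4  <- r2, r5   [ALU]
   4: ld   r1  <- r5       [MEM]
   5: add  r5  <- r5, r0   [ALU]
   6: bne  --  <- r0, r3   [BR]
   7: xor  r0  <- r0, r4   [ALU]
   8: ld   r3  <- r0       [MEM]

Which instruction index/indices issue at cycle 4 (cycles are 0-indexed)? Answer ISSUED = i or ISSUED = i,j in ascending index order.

ISSUED = 7

#0 head=0: st i0 no-port MEM/MUL
#1 head=1: mulh/blt i1,i2 2-wide
#2 head=3: or/ld i3,i4 2-wide
#3 head=5: add/bne i5,i6 2-wide
#4 head=7: xor i7 RAW r0
#5 head=8: ld i8 tail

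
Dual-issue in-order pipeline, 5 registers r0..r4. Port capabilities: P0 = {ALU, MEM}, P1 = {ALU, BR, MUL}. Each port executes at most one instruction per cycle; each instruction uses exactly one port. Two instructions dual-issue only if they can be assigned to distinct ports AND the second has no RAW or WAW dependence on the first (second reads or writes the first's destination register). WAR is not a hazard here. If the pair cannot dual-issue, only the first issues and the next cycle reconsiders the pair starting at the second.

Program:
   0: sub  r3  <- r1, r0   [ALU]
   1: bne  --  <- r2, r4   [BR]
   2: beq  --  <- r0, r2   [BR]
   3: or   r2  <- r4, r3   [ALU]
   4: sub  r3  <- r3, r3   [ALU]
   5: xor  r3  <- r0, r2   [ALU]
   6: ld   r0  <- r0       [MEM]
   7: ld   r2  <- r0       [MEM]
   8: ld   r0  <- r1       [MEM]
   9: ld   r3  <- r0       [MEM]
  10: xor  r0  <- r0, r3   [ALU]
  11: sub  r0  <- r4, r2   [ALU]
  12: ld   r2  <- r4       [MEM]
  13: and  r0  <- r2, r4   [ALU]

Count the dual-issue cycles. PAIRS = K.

PAIRS = 4

c0: i0/i1 sub bne  2-wide
c1: i2/i3 beq or  2-wide
c2: i4 sub  WAW r3
c3: i5/i6 xor ld  2-wide
c4: i7 ld  no-port MEM/MEM
c5: i8 ld  no-port MEM/MEM
c6: i9 ld  RAW r3
c7: i10 xor  WAW r0
c8: i11/i12 sub ld  2-wide
c9: i13 and  tail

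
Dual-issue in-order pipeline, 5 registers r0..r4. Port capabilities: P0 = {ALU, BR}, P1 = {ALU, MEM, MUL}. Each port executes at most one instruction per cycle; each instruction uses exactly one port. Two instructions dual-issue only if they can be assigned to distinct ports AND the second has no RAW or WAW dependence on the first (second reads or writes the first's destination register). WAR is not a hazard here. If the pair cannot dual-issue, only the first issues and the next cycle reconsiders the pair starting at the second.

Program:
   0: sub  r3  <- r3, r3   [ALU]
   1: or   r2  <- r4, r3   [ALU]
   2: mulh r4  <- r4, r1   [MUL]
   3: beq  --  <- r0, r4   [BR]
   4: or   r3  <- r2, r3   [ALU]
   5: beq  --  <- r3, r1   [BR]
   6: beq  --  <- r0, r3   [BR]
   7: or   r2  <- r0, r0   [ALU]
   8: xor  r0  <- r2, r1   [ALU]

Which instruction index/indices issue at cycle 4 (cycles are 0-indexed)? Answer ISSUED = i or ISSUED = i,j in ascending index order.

[0] i0  sub.ALU  -- RAW r3
[1] i1,i2  or.ALU/mulh.MUL  -- dual
[2] i3,i4  beq.BR/or.ALU  -- dual
[3] i5  beq.BR  -- no-port BR/BR
[4] i6,i7  beq.BR/or.ALU  -- dual
[5] i8  xor.ALU  -- tail

ISSUED = 6,7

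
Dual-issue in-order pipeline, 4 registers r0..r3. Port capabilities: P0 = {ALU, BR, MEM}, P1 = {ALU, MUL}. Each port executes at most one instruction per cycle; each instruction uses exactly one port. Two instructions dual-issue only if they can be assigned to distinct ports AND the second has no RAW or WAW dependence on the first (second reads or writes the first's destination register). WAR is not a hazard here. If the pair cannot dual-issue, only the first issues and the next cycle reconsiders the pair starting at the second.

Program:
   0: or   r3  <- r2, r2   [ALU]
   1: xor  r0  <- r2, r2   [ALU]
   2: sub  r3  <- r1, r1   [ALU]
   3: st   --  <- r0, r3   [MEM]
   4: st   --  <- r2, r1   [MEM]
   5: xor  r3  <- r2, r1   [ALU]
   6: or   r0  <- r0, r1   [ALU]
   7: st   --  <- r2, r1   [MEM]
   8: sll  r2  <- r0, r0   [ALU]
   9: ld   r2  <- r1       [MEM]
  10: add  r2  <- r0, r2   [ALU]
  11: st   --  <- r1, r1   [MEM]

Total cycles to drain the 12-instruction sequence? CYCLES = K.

t=0 i0&i1:or/xor ; 2-wide
t=1 i2:sub ; RAW r3
t=2 i3:st ; no-port MEM/MEM
t=3 i4&i5:st/xor ; 2-wide
t=4 i6&i7:or/st ; 2-wide
t=5 i8:sll ; WAW r2
t=6 i9:ld ; RAW+WAW r2
t=7 i10&i11:add/st ; 2-wide

CYCLES = 8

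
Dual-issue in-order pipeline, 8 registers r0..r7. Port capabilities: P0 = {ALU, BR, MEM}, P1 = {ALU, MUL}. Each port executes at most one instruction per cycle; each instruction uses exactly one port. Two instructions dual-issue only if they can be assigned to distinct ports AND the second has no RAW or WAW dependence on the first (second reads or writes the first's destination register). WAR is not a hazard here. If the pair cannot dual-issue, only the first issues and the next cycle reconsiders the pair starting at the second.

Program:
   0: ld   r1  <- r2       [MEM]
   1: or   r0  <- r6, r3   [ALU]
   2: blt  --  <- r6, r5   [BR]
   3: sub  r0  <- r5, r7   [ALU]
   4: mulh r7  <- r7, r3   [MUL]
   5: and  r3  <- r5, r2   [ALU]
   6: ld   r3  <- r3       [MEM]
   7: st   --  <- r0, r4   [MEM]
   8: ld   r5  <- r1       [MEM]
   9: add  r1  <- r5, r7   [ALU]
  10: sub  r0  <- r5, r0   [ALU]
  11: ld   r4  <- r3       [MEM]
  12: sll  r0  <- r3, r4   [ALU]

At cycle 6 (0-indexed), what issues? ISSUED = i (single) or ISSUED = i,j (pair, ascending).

ISSUED = 9,10

#0 head=0: ld/or i0&i1 pair
#1 head=2: blt/sub i2&i3 pair
#2 head=4: mulh/and i4&i5 pair
#3 head=6: ld i6 no-port MEM/MEM
#4 head=7: st i7 no-port MEM/MEM
#5 head=8: ld i8 RAW r5
#6 head=9: add/sub i9&i10 pair
#7 head=11: ld i11 RAW r4
#8 head=12: sll i12 tail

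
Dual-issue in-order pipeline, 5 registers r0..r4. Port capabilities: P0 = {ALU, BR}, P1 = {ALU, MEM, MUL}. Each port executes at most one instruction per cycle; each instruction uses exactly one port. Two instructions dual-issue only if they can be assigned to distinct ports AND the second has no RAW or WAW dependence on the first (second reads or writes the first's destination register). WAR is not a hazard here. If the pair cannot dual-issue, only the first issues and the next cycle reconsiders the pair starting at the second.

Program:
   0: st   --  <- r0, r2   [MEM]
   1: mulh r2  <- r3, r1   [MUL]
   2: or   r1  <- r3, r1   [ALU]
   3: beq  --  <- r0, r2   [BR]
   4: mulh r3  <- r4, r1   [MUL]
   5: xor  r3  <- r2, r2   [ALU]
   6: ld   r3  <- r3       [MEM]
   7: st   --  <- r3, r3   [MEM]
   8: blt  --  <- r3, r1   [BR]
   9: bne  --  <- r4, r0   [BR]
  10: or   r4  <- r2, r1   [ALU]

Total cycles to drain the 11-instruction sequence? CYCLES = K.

CYCLES = 7

[0] i0  st.MEM  -- no-port MEM/MUL
[1] i1+i2  mulh.MUL/or.ALU  -- pair
[2] i3+i4  beq.BR/mulh.MUL  -- pair
[3] i5  xor.ALU  -- RAW+WAW r3
[4] i6  ld.MEM  -- no-port MEM/MEM
[5] i7+i8  st.MEM/blt.BR  -- pair
[6] i9+i10  bne.BR/or.ALU  -- pair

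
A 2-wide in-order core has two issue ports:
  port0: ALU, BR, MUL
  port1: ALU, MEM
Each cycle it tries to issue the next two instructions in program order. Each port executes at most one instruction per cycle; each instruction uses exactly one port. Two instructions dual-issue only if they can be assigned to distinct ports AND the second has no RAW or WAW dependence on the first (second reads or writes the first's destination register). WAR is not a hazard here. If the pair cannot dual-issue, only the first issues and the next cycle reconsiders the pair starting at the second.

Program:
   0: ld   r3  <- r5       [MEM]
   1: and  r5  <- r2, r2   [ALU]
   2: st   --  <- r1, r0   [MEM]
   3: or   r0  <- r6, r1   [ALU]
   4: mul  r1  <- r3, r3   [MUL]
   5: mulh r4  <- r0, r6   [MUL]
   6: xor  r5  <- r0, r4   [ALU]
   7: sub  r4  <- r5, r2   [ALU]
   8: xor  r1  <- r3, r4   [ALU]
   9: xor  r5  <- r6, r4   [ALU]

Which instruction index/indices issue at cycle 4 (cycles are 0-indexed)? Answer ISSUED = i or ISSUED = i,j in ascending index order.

ISSUED = 6

  cy0 -> i0,i1 (ld.MEM+and.ALU) pair
  cy1 -> i2,i3 (st.MEM+or.ALU) pair
  cy2 -> i4 (mul.MUL) no-port MUL/MUL
  cy3 -> i5 (mulh.MUL) RAW r4
  cy4 -> i6 (xor.ALU) RAW r5
  cy5 -> i7 (sub.ALU) RAW r4
  cy6 -> i8,i9 (xor.ALU+xor.ALU) pair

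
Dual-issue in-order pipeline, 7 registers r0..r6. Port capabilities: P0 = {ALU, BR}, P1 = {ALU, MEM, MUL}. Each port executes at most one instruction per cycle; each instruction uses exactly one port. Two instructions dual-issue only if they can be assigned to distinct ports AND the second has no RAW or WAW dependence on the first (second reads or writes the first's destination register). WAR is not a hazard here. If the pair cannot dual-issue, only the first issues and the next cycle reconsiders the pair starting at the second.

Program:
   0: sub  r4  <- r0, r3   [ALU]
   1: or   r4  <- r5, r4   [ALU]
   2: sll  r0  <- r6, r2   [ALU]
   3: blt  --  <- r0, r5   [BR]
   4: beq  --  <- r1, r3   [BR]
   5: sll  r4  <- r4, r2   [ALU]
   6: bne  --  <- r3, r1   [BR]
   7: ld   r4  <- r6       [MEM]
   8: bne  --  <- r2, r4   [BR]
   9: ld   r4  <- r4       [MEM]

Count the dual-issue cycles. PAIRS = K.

c0: i0 sub  RAW+WAW r4
c1: i1+i2 or/sll  dual
c2: i3 blt  no-port BR/BR
c3: i4+i5 beq/sll  dual
c4: i6+i7 bne/ld  dual
c5: i8+i9 bne/ld  dual

PAIRS = 4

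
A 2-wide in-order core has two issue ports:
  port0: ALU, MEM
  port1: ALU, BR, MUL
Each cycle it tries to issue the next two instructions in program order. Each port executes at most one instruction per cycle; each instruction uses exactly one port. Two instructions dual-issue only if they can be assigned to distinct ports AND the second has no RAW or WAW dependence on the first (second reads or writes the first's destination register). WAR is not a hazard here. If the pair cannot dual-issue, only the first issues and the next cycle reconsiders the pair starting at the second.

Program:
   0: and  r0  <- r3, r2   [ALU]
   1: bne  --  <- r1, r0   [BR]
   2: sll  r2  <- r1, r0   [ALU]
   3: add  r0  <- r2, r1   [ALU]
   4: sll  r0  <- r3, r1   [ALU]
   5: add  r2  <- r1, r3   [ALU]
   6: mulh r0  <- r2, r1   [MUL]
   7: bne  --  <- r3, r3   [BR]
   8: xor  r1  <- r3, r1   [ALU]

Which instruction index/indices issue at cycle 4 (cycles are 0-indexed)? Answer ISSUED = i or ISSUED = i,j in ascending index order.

ISSUED = 6

#0 head=0: and.ALU i0 RAW r0
#1 head=1: bne.BR+sll.ALU i1+i2 dual
#2 head=3: add.ALU i3 WAW r0
#3 head=4: sll.ALU+add.ALU i4+i5 dual
#4 head=6: mulh.MUL i6 no-port MUL/BR
#5 head=7: bne.BR+xor.ALU i7+i8 dual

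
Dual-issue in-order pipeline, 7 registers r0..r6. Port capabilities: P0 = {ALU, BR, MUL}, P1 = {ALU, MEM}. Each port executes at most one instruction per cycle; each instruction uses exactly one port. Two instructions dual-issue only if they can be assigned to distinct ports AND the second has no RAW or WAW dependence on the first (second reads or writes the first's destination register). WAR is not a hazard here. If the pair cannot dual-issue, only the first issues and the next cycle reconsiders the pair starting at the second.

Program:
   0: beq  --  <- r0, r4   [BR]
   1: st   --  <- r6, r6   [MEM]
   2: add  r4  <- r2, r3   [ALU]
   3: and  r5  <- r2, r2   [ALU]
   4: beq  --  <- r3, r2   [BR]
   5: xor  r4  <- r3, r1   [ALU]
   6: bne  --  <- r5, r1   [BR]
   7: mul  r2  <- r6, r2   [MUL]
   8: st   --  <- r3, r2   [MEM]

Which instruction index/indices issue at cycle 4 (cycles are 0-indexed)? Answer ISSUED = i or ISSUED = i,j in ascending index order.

ISSUED = 7

t=0 i0&i1:beq;st ; pair
t=1 i2&i3:add;and ; pair
t=2 i4&i5:beq;xor ; pair
t=3 i6:bne ; no-port BR/MUL
t=4 i7:mul ; RAW r2
t=5 i8:st ; tail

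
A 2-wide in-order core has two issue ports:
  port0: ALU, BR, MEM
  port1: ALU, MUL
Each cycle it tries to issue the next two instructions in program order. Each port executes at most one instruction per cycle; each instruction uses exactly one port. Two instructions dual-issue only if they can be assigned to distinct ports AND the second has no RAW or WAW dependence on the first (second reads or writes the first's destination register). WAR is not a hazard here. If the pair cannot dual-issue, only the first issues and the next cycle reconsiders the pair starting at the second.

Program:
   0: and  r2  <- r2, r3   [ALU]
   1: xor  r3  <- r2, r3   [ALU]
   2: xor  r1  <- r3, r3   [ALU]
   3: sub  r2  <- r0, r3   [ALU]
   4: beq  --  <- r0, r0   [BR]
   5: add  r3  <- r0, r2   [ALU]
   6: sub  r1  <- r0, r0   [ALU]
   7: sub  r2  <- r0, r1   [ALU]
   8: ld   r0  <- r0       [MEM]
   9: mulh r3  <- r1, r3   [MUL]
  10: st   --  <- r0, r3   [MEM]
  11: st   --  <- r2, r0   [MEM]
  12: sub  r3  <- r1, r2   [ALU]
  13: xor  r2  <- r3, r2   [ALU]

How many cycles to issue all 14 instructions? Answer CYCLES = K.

  cy0 -> i0 (and) RAW r2
  cy1 -> i1 (xor) RAW r3
  cy2 -> i2/i3 (xor sub) pair
  cy3 -> i4/i5 (beq add) pair
  cy4 -> i6 (sub) RAW r1
  cy5 -> i7/i8 (sub ld) pair
  cy6 -> i9 (mulh) RAW r3
  cy7 -> i10 (st) no-port MEM/MEM
  cy8 -> i11/i12 (st sub) pair
  cy9 -> i13 (xor) tail

CYCLES = 10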